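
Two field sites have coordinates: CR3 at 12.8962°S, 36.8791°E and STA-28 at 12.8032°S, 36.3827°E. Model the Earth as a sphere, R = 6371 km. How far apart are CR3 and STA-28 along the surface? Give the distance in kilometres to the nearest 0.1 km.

Δφ = 0.0930°,  Δλ = -0.4964°
a = sin²(Δφ/2) + cos φ₁ cos φ₂ sin²(Δλ/2) = 0.000018
c = 2·arcsin(√a) = 0.008601 rad = 0.4928°
d = R·c = 6371 × 0.008601 = 54.8 km

54.8 km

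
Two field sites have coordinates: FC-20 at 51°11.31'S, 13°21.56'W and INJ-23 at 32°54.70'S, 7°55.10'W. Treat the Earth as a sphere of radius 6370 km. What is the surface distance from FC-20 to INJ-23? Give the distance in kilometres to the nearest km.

FC-20: φ = -51.18850°, λ = -13.35933°
INJ-23: φ = -32.91167°, λ = -7.91833°
Δφ = 18.2768°,  Δλ = 5.4410°
a = sin²(Δφ/2) + cos φ₁ cos φ₂ sin²(Δλ/2) = 0.026409
c = 2·arcsin(√a) = 0.326466 rad = 18.7051°
d = R·c = 6370 × 0.326466 = 2079.6 km

2080 km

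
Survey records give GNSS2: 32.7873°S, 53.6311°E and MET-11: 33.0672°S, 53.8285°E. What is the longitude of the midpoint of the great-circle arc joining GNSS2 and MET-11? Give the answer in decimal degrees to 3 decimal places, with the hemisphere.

53.730°E

Bx = cos φ₂ cos Δλ = 0.838026,  By = cos φ₂ sin Δλ = 0.002887
φₘ = atan2(sin φ₁ + sin φ₂, √((cos φ₁ + Bx)² + By²)) = -32.92729°
λₘ = λ₁ + atan2(By, cos φ₁ + Bx) = 53.72964°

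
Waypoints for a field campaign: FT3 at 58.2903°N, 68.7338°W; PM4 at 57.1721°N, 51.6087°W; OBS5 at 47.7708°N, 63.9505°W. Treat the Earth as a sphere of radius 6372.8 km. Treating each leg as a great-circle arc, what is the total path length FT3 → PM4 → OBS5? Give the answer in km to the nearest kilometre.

FT3→PM4: c = 0.160320 rad, d = 1021.69 km
PM4→OBS5: c = 0.209437 rad, d = 1334.70 km
Total = 1021.69 + 1334.70 = 2356.39 km

2356 km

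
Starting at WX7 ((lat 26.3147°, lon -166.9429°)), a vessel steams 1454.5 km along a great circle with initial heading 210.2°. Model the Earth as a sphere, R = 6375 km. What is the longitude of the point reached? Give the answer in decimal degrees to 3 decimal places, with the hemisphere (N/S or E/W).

173.703°W

δ = d/R = 1454.5/6375 = 0.228157 rad
φ₂ = arcsin(sin φ₁ cos δ + cos φ₁ sin δ cos θ)
   = arcsin(0.44330·0.97408 + 0.89637·0.22618·-0.86427) = 14.86762°
λ₂ = λ₁ + atan2(sin θ sin δ cos φ₁, cos δ − sin φ₁ sin φ₂) = -173.70316°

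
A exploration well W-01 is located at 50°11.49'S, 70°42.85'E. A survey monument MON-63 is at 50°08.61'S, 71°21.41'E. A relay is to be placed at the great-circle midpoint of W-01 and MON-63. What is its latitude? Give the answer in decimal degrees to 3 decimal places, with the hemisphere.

50.168°S

W-01: φ = -50.19150°, λ = +70.71417°
MON-63: φ = -50.14350°, λ = +71.35683°
Bx = cos φ₂ cos Δλ = 0.640827,  By = cos φ₂ sin Δλ = 0.007188
φₘ = atan2(sin φ₁ + sin φ₂, √((cos φ₁ + Bx)² + By²)) = -50.16794°
λₘ = λ₁ + atan2(By, cos φ₁ + Bx) = 71.03566°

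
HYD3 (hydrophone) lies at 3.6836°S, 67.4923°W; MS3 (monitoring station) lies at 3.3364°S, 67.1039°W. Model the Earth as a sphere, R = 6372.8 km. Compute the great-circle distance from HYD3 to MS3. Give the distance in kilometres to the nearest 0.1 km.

57.9 km

Δφ = 0.3472°,  Δλ = 0.3884°
a = sin²(Δφ/2) + cos φ₁ cos φ₂ sin²(Δλ/2) = 0.000021
c = 2·arcsin(√a) = 0.009083 rad = 0.5204°
d = R·c = 6372.8 × 0.009083 = 57.9 km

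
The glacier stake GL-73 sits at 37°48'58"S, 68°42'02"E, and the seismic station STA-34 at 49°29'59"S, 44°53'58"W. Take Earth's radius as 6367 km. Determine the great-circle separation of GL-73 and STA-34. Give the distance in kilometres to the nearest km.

GL-73: φ = -37.81611°, λ = +68.70056°
STA-34: φ = -49.49972°, λ = -44.89944°
Δφ = -11.6836°,  Δλ = -113.6000°
a = sin²(Δφ/2) + cos φ₁ cos φ₂ sin²(Δλ/2) = 0.369588
c = 2·arcsin(√a) = 1.306921 rad = 74.8810°
d = R·c = 6367 × 1.306921 = 8321.2 km

8321 km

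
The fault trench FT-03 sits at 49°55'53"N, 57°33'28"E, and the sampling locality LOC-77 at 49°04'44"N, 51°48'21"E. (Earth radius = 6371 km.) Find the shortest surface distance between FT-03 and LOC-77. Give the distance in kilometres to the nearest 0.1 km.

425.9 km

FT-03: φ = +49.93139°, λ = +57.55778°
LOC-77: φ = +49.07889°, λ = +51.80583°
Δφ = -0.8525°,  Δλ = -5.7519°
a = sin²(Δφ/2) + cos φ₁ cos φ₂ sin²(Δλ/2) = 0.001117
c = 2·arcsin(√a) = 0.066849 rad = 3.8302°
d = R·c = 6371 × 0.066849 = 425.9 km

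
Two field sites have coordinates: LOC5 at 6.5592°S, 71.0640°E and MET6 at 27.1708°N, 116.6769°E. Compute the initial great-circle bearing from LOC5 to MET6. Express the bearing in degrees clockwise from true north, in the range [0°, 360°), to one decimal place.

50.5°

Δλ = 45.6129°
y = sin Δλ · cos φ₂ = 0.635770
x = cos φ₁ sin φ₂ − sin φ₁ cos φ₂ cos Δλ = 0.524742
θ = atan2(y, x) = 50.4649° → 50.4649° (mod 360°)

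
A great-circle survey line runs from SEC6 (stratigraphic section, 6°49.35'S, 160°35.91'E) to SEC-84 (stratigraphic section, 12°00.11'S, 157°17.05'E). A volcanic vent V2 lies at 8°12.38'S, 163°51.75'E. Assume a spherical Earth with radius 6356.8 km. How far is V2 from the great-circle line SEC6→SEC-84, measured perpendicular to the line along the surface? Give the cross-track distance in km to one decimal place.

SEC6: φ = -6.82250°, λ = +160.59850°
SEC-84: φ = -12.00183°, λ = +157.28417°
V2: φ = -8.20633°, λ = +163.86250°
δ₁₃ = central angle SEC6→V2 = 0.061424 rad  (haversine)
θ₁₃ = bearing SEC6→V2 = 113.361°,  θ₁₂ = bearing SEC6→SEC-84 = 212.009°
dₓₜ = R·arcsin(sin δ₁₃ · sin(θ₁₃ − θ₁₂)) = 6356.8·arcsin(0.06139·sin(-98.648°)) = -386.018 km
|dₓₜ| = 386.018 km

386.0 km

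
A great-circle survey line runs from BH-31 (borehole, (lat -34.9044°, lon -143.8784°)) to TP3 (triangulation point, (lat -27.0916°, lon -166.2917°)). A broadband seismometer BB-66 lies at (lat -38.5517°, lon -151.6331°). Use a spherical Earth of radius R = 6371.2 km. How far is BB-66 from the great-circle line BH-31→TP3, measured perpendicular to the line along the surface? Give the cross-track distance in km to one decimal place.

δ₁₃ = central angle BH-31→BB-66 = 0.125708 rad  (haversine)
θ₁₃ = bearing BH-31→BB-66 = 237.315°,  θ₁₂ = bearing BH-31→TP3 = 286.018°
dₓₜ = R·arcsin(sin δ₁₃ · sin(θ₁₃ − θ₁₂)) = 6371.2·arcsin(0.12538·sin(-48.704°)) = -601.037 km
|dₓₜ| = 601.037 km

601.0 km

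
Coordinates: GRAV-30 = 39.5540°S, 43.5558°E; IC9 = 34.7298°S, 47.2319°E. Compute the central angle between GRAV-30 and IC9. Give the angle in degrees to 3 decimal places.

5.643°

Δφ = 4.8242°,  Δλ = 3.6761°
a = sin²(Δφ/2) + cos φ₁ cos φ₂ sin²(Δλ/2) = 0.002423
c = 2·arcsin(√a) = 0.098492 rad = 5.6431°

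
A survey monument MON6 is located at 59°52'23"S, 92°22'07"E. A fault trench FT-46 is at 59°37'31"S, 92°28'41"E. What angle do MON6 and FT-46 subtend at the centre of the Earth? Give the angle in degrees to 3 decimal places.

0.254°

MON6: φ = -59.87306°, λ = +92.36861°
FT-46: φ = -59.62528°, λ = +92.47806°
Δφ = 0.2478°,  Δλ = 0.1094°
a = sin²(Δφ/2) + cos φ₁ cos φ₂ sin²(Δλ/2) = 0.000005
c = 2·arcsin(√a) = 0.004430 rad = 0.2538°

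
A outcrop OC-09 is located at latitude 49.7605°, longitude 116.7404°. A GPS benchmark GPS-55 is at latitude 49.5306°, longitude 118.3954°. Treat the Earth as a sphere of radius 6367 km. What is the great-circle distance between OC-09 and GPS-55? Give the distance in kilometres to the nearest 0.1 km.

Δφ = -0.2299°,  Δλ = 1.6550°
a = sin²(Δφ/2) + cos φ₁ cos φ₂ sin²(Δλ/2) = 0.000091
c = 2·arcsin(√a) = 0.019129 rad = 1.0960°
d = R·c = 6367 × 0.019129 = 121.8 km

121.8 km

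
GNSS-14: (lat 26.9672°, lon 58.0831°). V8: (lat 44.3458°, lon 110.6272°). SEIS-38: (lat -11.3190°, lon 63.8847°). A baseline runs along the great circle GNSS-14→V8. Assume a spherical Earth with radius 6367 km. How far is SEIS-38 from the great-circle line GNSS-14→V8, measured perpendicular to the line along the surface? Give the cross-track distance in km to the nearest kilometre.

δ₁₃ = central angle GNSS-14→SEIS-38 = 0.675412 rad  (haversine)
θ₁₃ = bearing GNSS-14→SEIS-38 = 170.878°,  θ₁₂ = bearing GNSS-14→V8 = 53.130°
dₓₜ = R·arcsin(sin δ₁₃ · sin(θ₁₃ − θ₁₂)) = 6367·arcsin(0.62522·sin(117.748°)) = 3733.277 km
|dₓₜ| = 3733.277 km

3733 km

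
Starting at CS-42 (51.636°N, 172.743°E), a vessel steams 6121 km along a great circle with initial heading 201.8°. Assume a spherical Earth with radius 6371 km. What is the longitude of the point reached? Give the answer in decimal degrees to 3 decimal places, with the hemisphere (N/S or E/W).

155.017°E

δ = d/R = 6121/6371 = 0.960760 rad
φ₂ = arcsin(sin φ₁ cos δ + cos φ₁ sin δ cos θ)
   = arcsin(0.78408·0.57290 + 0.62066·0.81963·-0.92849) = -1.32518°
λ₂ = λ₁ + atan2(sin θ sin δ cos φ₁, cos δ − sin φ₁ sin φ₂) = 155.01705°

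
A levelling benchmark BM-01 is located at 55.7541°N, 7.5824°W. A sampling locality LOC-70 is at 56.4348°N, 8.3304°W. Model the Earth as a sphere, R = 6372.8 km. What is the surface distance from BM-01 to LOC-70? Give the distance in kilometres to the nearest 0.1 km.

88.8 km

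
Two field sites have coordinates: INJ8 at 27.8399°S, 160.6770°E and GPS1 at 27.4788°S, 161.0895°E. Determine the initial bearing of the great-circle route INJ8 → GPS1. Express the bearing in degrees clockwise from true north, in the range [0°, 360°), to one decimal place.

45.4°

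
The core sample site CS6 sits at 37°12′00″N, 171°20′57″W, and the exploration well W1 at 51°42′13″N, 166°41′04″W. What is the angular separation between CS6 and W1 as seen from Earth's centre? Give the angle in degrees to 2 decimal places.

CS6: φ = +37.20000°, λ = -171.34917°
W1: φ = +51.70361°, λ = -166.68444°
Δφ = 14.5036°,  Δλ = 4.6647°
a = sin²(Δφ/2) + cos φ₁ cos φ₂ sin²(Δλ/2) = 0.016752
c = 2·arcsin(√a) = 0.259584 rad = 14.8731°

14.87°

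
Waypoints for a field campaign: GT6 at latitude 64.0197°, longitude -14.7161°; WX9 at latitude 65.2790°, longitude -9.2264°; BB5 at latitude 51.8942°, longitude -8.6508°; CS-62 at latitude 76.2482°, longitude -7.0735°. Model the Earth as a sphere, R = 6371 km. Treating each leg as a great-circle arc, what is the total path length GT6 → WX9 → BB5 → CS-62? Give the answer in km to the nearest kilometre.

4494 km

GT6→WX9: c = 0.046518 rad, d = 296.37 km
WX9→BB5: c = 0.233665 rad, d = 1488.68 km
BB5→CS-62: c = 0.425192 rad, d = 2708.90 km
Total = 296.37 + 1488.68 + 2708.90 = 4493.95 km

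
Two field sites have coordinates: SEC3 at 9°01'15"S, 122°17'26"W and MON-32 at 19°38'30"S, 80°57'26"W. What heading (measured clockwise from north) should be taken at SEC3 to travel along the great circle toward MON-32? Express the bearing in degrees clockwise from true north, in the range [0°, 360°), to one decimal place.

SEC3: φ = -9.02083°, λ = -122.29056°
MON-32: φ = -19.64167°, λ = -80.95722°
Δλ = 41.3333°
y = sin Δλ · cos φ₂ = 0.622010
x = cos φ₁ sin φ₂ − sin φ₁ cos φ₂ cos Δλ = -0.221096
θ = atan2(y, x) = 109.5680° → 109.5680° (mod 360°)

109.6°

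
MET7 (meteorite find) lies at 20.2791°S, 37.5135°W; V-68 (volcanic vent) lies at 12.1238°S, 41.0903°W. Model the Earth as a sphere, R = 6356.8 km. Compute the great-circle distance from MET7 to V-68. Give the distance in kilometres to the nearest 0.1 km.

Δφ = 8.1553°,  Δλ = -3.5768°
a = sin²(Δφ/2) + cos φ₁ cos φ₂ sin²(Δλ/2) = 0.005950
c = 2·arcsin(√a) = 0.154421 rad = 8.8477°
d = R·c = 6356.8 × 0.154421 = 981.6 km

981.6 km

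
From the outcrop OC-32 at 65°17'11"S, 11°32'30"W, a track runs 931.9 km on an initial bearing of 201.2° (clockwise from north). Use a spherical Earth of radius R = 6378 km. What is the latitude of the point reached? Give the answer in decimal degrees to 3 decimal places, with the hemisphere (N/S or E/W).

72.839°S

OC-32: φ = -65.28639°, λ = -11.54167°
δ = d/R = 931.9/6378 = 0.146112 rad
φ₂ = arcsin(sin φ₁ cos δ + cos φ₁ sin δ cos θ)
   = arcsin(-0.90841·0.98934 + 0.41808·0.14559·-0.93232) = -72.83906°
λ₂ = λ₁ + atan2(sin θ sin δ cos φ₁, cos δ − sin φ₁ sin φ₂) = -21.82054°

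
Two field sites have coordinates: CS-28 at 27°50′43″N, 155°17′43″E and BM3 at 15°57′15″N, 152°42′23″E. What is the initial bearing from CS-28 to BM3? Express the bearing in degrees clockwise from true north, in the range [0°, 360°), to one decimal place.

191.9°

CS-28: φ = +27.84528°, λ = +155.29528°
BM3: φ = +15.95417°, λ = +152.70639°
Δλ = -2.5889°
y = sin Δλ · cos φ₂ = -0.043429
x = cos φ₁ sin φ₂ − sin φ₁ cos φ₂ cos Δλ = -0.205594
θ = atan2(y, x) = -168.0723° → 191.9277° (mod 360°)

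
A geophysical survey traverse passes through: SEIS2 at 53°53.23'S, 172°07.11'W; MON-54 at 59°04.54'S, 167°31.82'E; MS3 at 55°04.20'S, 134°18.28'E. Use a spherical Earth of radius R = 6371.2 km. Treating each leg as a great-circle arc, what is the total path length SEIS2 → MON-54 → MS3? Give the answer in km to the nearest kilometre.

SEIS2: φ = -53.88717°, λ = -172.11850°
MON-54: φ = -59.07567°, λ = +167.53033°
MS3: φ = -55.07000°, λ = +134.30467°
SEIS2→MON-54: c = 0.214907 rad, d = 1369.22 km
MON-54→MS3: c = 0.319308 rad, d = 2034.37 km
Total = 1369.22 + 2034.37 = 3403.59 km

3404 km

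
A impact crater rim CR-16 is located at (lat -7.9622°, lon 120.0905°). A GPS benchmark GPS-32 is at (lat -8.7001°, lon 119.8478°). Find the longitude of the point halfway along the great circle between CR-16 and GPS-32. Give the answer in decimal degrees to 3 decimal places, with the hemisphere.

119.969°E

Bx = cos φ₂ cos Δλ = 0.988485,  By = cos φ₂ sin Δλ = -0.004187
φₘ = atan2(sin φ₁ + sin φ₂, √((cos φ₁ + Bx)² + By²)) = -8.33117°
λₘ = λ₁ + atan2(By, cos φ₁ + Bx) = 119.96926°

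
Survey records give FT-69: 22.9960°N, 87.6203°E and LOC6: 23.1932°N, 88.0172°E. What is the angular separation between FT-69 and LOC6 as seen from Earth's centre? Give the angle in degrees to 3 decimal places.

Δφ = 0.1972°,  Δλ = 0.3969°
a = sin²(Δφ/2) + cos φ₁ cos φ₂ sin²(Δλ/2) = 0.000013
c = 2·arcsin(√a) = 0.007242 rad = 0.4149°

0.415°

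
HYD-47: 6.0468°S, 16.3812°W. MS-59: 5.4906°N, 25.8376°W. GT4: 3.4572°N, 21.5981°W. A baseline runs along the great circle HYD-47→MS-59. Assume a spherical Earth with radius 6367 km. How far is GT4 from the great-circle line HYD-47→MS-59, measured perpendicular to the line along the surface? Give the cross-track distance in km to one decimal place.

220.5 km

δ₁₃ = central angle HYD-47→GT4 = 0.189162 rad  (haversine)
θ₁₃ = bearing HYD-47→GT4 = 331.139°,  θ₁₂ = bearing HYD-47→MS-59 = 320.527°
dₓₜ = R·arcsin(sin δ₁₃ · sin(θ₁₃ − θ₁₂)) = 6367·arcsin(0.18804·sin(10.613°)) = 220.535 km
|dₓₜ| = 220.535 km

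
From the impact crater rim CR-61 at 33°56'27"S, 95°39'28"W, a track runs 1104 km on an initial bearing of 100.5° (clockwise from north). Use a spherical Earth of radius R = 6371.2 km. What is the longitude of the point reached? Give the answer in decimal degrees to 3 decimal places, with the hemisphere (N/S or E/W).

83.688°W

CR-61: φ = -33.94083°, λ = -95.65778°
δ = d/R = 1104/6371.2 = 0.173280 rad
φ₂ = arcsin(sin φ₁ cos δ + cos φ₁ sin δ cos θ)
   = arcsin(-0.55834·0.98502 + 0.82961·0.17241·-0.18224) = -35.17261°
λ₂ = λ₁ + atan2(sin θ sin δ cos φ₁, cos δ − sin φ₁ sin φ₂) = -83.68819°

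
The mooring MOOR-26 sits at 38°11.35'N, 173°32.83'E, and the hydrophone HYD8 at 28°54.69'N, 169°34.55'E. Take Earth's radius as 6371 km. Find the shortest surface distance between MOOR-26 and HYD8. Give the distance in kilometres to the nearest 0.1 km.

MOOR-26: φ = +38.18917°, λ = +173.54717°
HYD8: φ = +28.91150°, λ = +169.57583°
Δφ = -9.2777°,  Δλ = -3.9713°
a = sin²(Δφ/2) + cos φ₁ cos φ₂ sin²(Δλ/2) = 0.007367
c = 2·arcsin(√a) = 0.171870 rad = 9.8475°
d = R·c = 6371 × 0.171870 = 1095.0 km

1095.0 km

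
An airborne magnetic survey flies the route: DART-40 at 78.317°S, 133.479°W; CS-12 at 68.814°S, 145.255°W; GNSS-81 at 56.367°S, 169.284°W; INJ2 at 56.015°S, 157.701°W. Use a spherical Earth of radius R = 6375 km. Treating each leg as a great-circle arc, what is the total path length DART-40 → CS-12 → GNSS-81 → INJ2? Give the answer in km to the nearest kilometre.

3661 km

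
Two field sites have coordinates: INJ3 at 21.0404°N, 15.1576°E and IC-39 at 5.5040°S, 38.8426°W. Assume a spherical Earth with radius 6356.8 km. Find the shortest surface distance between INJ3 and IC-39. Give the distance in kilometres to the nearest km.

Δφ = -26.5444°,  Δλ = -54.0002°
a = sin²(Δφ/2) + cos φ₁ cos φ₂ sin²(Δλ/2) = 0.244186
c = 2·arcsin(√a) = 1.033718 rad = 59.2277°
d = R·c = 6356.8 × 1.033718 = 6571.1 km

6571 km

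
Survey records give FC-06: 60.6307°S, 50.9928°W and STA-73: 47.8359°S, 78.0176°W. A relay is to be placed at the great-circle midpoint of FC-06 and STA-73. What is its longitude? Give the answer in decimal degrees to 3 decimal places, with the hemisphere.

Bx = cos φ₂ cos Δλ = 0.597962,  By = cos φ₂ sin Δλ = -0.305003
φₘ = atan2(sin φ₁ + sin φ₂, √((cos φ₁ + Bx)² + By²)) = -54.97377°
λₘ = λ₁ + atan2(By, cos φ₁ + Bx) = -66.64731°

66.647°W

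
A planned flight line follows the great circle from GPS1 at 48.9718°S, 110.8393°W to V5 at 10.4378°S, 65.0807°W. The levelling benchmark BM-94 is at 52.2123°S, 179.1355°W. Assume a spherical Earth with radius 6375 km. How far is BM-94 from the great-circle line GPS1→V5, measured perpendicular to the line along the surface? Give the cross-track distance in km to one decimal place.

δ₁₃ = central angle GPS1→BM-94 = 0.730373 rad  (haversine)
θ₁₃ = bearing GPS1→BM-94 = 238.576°,  θ₁₂ = bearing GPS1→V5 = 60.496°
dₓₜ = R·arcsin(sin δ₁₃ · sin(θ₁₃ − θ₁₂)) = 6375·arcsin(0.66715·sin(178.081°)) = 142.462 km
|dₓₜ| = 142.462 km

142.5 km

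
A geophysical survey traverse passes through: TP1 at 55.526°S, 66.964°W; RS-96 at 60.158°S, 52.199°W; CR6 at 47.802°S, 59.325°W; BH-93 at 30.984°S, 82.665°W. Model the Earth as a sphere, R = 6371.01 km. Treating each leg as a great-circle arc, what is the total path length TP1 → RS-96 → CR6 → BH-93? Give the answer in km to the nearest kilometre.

5182 km

TP1→RS-96: c = 0.158702 rad, d = 1011.09 km
RS-96→CR6: c = 0.227403 rad, d = 1448.79 km
CR6→BH-93: c = 0.427255 rad, d = 2722.04 km
Total = 1011.09 + 1448.79 + 2722.04 = 5181.93 km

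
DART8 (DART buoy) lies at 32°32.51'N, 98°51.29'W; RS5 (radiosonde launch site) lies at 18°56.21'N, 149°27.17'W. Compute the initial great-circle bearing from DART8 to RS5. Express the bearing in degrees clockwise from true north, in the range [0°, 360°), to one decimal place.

266.1°

DART8: φ = +32.54183°, λ = -98.85483°
RS5: φ = +18.93683°, λ = -149.45283°
Δλ = -50.5980°
y = sin Δλ · cos φ₂ = -0.730890
x = cos φ₁ sin φ₂ − sin φ₁ cos φ₂ cos Δλ = -0.049391
θ = atan2(y, x) = -93.8660° → 266.1340° (mod 360°)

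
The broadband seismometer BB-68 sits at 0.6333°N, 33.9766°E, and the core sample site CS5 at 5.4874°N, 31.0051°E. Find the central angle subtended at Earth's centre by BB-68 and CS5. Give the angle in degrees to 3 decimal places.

Δφ = 4.8541°,  Δλ = -2.9715°
a = sin²(Δφ/2) + cos φ₁ cos φ₂ sin²(Δλ/2) = 0.002462
c = 2·arcsin(√a) = 0.099287 rad = 5.6887°

5.689°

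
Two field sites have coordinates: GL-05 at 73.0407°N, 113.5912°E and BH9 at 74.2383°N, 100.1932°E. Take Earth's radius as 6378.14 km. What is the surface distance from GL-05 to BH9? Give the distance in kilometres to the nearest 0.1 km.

439.7 km

Δφ = 1.1976°,  Δλ = -13.3980°
a = sin²(Δφ/2) + cos φ₁ cos φ₂ sin²(Δλ/2) = 0.001187
c = 2·arcsin(√a) = 0.068932 rad = 3.9495°
d = R·c = 6378.14 × 0.068932 = 439.7 km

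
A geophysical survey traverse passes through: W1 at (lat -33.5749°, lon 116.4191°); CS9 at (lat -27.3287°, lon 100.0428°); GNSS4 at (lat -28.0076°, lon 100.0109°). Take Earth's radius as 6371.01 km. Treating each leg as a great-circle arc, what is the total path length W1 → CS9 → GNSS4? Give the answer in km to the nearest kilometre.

W1→CS9: c = 0.269007 rad, d = 1713.85 km
CS9→GNSS4: c = 0.011859 rad, d = 75.56 km
Total = 1713.85 + 75.56 = 1789.40 km

1789 km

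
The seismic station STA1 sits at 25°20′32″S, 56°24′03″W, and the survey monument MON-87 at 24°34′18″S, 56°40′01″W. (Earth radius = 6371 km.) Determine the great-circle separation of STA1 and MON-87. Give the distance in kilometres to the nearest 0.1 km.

STA1: φ = -25.34222°, λ = -56.40083°
MON-87: φ = -24.57167°, λ = -56.66694°
Δφ = 0.7706°,  Δλ = -0.2661°
a = sin²(Δφ/2) + cos φ₁ cos φ₂ sin²(Δλ/2) = 0.000050
c = 2·arcsin(√a) = 0.014093 rad = 0.8074°
d = R·c = 6371 × 0.014093 = 89.8 km

89.8 km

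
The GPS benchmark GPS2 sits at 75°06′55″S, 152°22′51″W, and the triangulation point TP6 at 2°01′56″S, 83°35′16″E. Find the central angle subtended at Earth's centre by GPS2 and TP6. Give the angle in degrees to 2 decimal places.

96.28°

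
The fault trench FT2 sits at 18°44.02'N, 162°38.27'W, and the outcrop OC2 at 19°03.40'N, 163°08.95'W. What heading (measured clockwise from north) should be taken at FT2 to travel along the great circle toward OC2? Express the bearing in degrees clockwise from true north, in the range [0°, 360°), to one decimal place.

FT2: φ = +18.73367°, λ = -162.63783°
OC2: φ = +19.05667°, λ = -163.14917°
Δλ = -0.5113°
y = sin Δλ · cos φ₂ = -0.008435
x = cos φ₁ sin φ₂ − sin φ₁ cos φ₂ cos Δλ = 0.005649
θ = atan2(y, x) = -56.1880° → 303.8120° (mod 360°)

303.8°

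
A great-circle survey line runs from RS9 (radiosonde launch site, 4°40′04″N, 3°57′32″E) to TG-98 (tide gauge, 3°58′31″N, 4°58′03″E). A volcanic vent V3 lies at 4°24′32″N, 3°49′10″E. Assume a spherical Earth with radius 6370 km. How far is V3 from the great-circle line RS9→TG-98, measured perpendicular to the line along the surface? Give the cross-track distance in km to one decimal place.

32.5 km

RS9: φ = +4.66778°, λ = +3.95889°
TG-98: φ = +3.97528°, λ = +4.96750°
V3: φ = +4.40889°, λ = +3.81944°
δ₁₃ = central angle RS9→V3 = 0.005129 rad  (haversine)
θ₁₃ = bearing RS9→V3 = 208.239°,  θ₁₂ = bearing RS9→TG-98 = 124.510°
dₓₜ = R·arcsin(sin δ₁₃ · sin(θ₁₃ − θ₁₂)) = 6370·arcsin(0.00513·sin(83.728°)) = 32.474 km
|dₓₜ| = 32.474 km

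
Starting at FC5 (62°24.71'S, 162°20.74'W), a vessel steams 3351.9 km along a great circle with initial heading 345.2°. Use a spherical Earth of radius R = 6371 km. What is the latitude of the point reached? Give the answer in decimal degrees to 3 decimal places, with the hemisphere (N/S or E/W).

FC5: φ = -62.41183°, λ = -162.34567°
δ = d/R = 3351.9/6371 = 0.526118 rad
φ₂ = arcsin(sin φ₁ cos δ + cos φ₁ sin δ cos θ)
   = arcsin(-0.88630·0.86476 + 0.46311·0.50218·0.96682) = -32.79182°
λ₂ = λ₁ + atan2(sin θ sin δ cos φ₁, cos δ − sin φ₁ sin φ₂) = -171.12313°

32.792°S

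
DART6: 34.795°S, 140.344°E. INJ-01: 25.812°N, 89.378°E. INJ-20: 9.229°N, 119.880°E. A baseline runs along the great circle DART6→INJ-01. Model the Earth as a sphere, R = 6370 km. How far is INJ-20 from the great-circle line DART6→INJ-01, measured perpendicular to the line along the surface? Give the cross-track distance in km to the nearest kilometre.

δ₁₃ = central angle DART6→INJ-20 = 0.839419 rad  (haversine)
θ₁₃ = bearing DART6→INJ-20 = 332.375°,  θ₁₂ = bearing DART6→INJ-01 = 314.245°
dₓₜ = R·arcsin(sin δ₁₃ · sin(θ₁₃ − θ₁₂)) = 6370·arcsin(0.74426·sin(18.130°)) = 1488.772 km
|dₓₜ| = 1488.772 km

1489 km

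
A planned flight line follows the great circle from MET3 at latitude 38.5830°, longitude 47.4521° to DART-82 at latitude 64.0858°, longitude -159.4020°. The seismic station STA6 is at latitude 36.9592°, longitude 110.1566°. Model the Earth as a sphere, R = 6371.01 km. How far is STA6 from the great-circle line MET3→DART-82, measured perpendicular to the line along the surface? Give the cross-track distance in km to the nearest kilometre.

δ₁₃ = central angle MET3→STA6 = 0.848100 rad  (haversine)
θ₁₃ = bearing MET3→STA6 = 71.219°,  θ₁₂ = bearing MET3→DART-82 = 11.784°
dₓₜ = R·arcsin(sin δ₁₃ · sin(θ₁₃ − θ₁₂)) = 6371.01·arcsin(0.75002·sin(59.435°)) = 4472.979 km
|dₓₜ| = 4472.979 km

4473 km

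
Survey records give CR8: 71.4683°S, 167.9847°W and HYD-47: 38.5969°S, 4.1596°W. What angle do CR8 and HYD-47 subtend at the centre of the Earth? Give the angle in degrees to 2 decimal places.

Δφ = 32.8714°,  Δλ = 163.8251°
a = sin²(Δφ/2) + cos φ₁ cos φ₂ sin²(Δλ/2) = 0.323539
c = 2·arcsin(√a) = 1.210104 rad = 69.3339°

69.33°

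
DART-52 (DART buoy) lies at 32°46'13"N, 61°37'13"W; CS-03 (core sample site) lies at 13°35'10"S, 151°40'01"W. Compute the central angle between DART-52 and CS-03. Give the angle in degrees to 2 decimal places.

97.34°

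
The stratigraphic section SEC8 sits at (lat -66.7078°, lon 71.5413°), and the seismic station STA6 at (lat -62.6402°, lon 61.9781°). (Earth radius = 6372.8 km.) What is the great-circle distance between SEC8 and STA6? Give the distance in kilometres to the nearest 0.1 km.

640.4 km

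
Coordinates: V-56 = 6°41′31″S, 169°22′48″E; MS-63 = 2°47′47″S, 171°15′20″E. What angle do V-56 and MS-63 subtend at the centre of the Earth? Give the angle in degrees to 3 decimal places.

V-56: φ = -6.69194°, λ = +169.38000°
MS-63: φ = -2.79639°, λ = +171.25556°
Δφ = 3.8956°,  Δλ = 1.8756°
a = sin²(Δφ/2) + cos φ₁ cos φ₂ sin²(Δλ/2) = 0.001421
c = 2·arcsin(√a) = 0.075409 rad = 4.3206°

4.321°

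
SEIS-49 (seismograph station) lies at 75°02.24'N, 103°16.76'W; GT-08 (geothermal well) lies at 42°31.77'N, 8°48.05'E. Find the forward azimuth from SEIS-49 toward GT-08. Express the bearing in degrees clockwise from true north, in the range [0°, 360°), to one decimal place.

SEIS-49: φ = +75.03733°, λ = -103.27933°
GT-08: φ = +42.52950°, λ = +8.80083°
Δλ = 112.0802°
y = sin Δλ · cos φ₂ = 0.682882
x = cos φ₁ sin φ₂ − sin φ₁ cos φ₂ cos Δλ = 0.442150
θ = atan2(y, x) = 57.0779° → 57.0779° (mod 360°)

57.1°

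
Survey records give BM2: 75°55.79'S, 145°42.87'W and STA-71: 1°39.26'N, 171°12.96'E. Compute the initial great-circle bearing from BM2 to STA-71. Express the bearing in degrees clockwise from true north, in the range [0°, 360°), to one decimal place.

BM2: φ = -75.92983°, λ = -145.71450°
STA-71: φ = +1.65433°, λ = +171.21600°
Δλ = -43.0695°
y = sin Δλ · cos φ₂ = -0.682600
x = cos φ₁ sin φ₂ − sin φ₁ cos φ₂ cos Δλ = 0.715332
θ = atan2(y, x) = -43.6587° → 316.3413° (mod 360°)

316.3°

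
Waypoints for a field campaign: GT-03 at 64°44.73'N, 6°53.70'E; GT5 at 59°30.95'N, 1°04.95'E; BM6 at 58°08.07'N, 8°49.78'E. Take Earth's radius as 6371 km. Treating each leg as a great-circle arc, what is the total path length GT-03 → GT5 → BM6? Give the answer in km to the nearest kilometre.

1126 km

GT-03: φ = +64.74550°, λ = +6.89500°
GT5: φ = +59.51583°, λ = +1.08250°
BM6: φ = +58.13450°, λ = +8.82967°
GT-03→GT5: c = 0.102763 rad, d = 654.70 km
GT5→BM6: c = 0.073978 rad, d = 471.31 km
Total = 654.70 + 471.31 = 1126.01 km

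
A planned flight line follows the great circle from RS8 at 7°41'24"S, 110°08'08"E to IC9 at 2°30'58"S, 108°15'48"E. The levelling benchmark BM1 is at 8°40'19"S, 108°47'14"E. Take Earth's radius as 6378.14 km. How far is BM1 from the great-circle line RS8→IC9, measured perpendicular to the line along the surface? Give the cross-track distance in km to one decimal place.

RS8: φ = -7.69000°, λ = +110.13556°
IC9: φ = -2.51611°, λ = +108.26333°
BM1: φ = -8.67194°, λ = +108.78722°
δ₁₃ = central angle RS8→BM1 = 0.028919 rad  (haversine)
θ₁₃ = bearing RS8→BM1 = 233.562°,  θ₁₂ = bearing RS8→IC9 = 340.088°
dₓₜ = R·arcsin(sin δ₁₃ · sin(θ₁₃ − θ₁₂)) = 6378.14·arcsin(0.02891·sin(-106.527°)) = -176.825 km
|dₓₜ| = 176.825 km

176.8 km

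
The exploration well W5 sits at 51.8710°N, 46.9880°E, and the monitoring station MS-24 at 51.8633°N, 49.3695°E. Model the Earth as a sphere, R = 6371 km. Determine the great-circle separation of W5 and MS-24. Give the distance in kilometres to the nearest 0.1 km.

Δφ = -0.0077°,  Δλ = 2.3815°
a = sin²(Δφ/2) + cos φ₁ cos φ₂ sin²(Δλ/2) = 0.000165
c = 2·arcsin(√a) = 0.025665 rad = 1.4705°
d = R·c = 6371 × 0.025665 = 163.5 km

163.5 km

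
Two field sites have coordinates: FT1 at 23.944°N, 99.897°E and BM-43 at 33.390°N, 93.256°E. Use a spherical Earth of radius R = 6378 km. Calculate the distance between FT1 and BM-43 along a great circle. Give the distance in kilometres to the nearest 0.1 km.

Δφ = 9.4460°,  Δλ = -6.6410°
a = sin²(Δφ/2) + cos φ₁ cos φ₂ sin²(Δλ/2) = 0.009340
c = 2·arcsin(√a) = 0.193586 rad = 11.0917°
d = R·c = 6378 × 0.193586 = 1234.7 km

1234.7 km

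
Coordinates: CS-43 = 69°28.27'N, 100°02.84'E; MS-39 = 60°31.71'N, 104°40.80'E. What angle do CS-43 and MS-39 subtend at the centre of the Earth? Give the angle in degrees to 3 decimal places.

9.148°

CS-43: φ = +69.47117°, λ = +100.04733°
MS-39: φ = +60.52850°, λ = +104.68000°
Δφ = -8.9427°,  Δλ = 4.6327°
a = sin²(Δφ/2) + cos φ₁ cos φ₂ sin²(Δλ/2) = 0.006360
c = 2·arcsin(√a) = 0.159664 rad = 9.1481°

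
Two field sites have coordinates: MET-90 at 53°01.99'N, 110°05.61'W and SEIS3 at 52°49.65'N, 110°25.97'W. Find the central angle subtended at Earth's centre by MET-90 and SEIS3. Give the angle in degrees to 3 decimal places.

MET-90: φ = +53.03317°, λ = -110.09350°
SEIS3: φ = +52.82750°, λ = -110.43283°
Δφ = -0.2057°,  Δλ = -0.3393°
a = sin²(Δφ/2) + cos φ₁ cos φ₂ sin²(Δλ/2) = 0.000006
c = 2·arcsin(√a) = 0.005063 rad = 0.2901°

0.290°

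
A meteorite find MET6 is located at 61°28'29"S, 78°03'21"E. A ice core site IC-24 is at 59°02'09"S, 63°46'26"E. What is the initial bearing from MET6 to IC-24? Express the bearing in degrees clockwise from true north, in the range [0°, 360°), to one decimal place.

MET6: φ = -61.47472°, λ = +78.05583°
IC-24: φ = -59.03583°, λ = +63.77389°
Δλ = -14.2819°
y = sin Δλ · cos φ₂ = -0.126924
x = cos φ₁ sin φ₂ − sin φ₁ cos φ₂ cos Δλ = 0.028583
θ = atan2(y, x) = -77.3090° → 282.6910° (mod 360°)

282.7°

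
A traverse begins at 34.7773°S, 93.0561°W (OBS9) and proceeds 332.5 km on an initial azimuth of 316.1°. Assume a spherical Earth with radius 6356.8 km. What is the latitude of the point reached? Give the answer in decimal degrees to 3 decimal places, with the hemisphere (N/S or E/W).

δ = d/R = 332.5/6356.8 = 0.052306 rad
φ₂ = arcsin(sin φ₁ cos δ + cos φ₁ sin δ cos θ)
   = arcsin(-0.57039·0.99863 + 0.82138·0.05228·0.72055) = -32.59282°
λ₂ = λ₁ + atan2(sin θ sin δ cos φ₁, cos δ − sin φ₁ sin φ₂) = -95.52223°

32.593°S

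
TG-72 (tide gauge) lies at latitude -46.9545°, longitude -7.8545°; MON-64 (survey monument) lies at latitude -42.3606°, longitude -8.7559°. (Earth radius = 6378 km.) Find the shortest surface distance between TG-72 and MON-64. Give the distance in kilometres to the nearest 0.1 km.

Δφ = 4.5939°,  Δλ = -0.9014°
a = sin²(Δφ/2) + cos φ₁ cos φ₂ sin²(Δλ/2) = 0.001638
c = 2·arcsin(√a) = 0.080954 rad = 4.6383°
d = R·c = 6378 × 0.080954 = 516.3 km

516.3 km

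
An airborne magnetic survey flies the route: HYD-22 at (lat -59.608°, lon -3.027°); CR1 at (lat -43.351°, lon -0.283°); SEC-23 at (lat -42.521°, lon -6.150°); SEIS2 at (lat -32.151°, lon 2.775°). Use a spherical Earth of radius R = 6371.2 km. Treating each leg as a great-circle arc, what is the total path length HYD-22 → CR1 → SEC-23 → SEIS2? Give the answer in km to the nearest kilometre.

HYD-22→CR1: c = 0.285241 rad, d = 1817.33 km
CR1→SEC-23: c = 0.076337 rad, d = 486.36 km
SEC-23→SEIS2: c = 0.219021 rad, d = 1395.43 km
Total = 1817.33 + 486.36 + 1395.43 = 3699.11 km

3699 km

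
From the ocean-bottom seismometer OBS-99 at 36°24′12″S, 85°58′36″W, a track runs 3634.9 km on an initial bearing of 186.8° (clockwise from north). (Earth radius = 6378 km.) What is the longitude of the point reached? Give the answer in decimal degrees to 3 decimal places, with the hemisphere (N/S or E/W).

OBS-99: φ = -36.40333°, λ = -85.97667°
δ = d/R = 3634.9/6378 = 0.569912 rad
φ₂ = arcsin(sin φ₁ cos δ + cos φ₁ sin δ cos θ)
   = arcsin(-0.59347·0.84195 + 0.80486·0.53956·-0.99297) = -68.57256°
λ₂ = λ₁ + atan2(sin θ sin δ cos φ₁, cos δ − sin φ₁ sin φ₂) = -96.04806°

96.048°W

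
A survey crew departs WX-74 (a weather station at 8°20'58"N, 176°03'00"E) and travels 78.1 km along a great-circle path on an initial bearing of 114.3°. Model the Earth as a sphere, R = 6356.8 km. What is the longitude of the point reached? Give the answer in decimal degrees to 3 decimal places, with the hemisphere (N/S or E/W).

WX-74: φ = +8.34944°, λ = +176.05000°
δ = d/R = 78.1/6356.8 = 0.012286 rad
φ₂ = arcsin(sin φ₁ cos δ + cos φ₁ sin δ cos θ)
   = arcsin(0.14521·0.99992 + 0.98940·0.01229·-0.41151) = 8.05924°
λ₂ = λ₁ + atan2(sin θ sin δ cos φ₁, cos δ − sin φ₁ sin φ₂) = 176.69797°

176.698°E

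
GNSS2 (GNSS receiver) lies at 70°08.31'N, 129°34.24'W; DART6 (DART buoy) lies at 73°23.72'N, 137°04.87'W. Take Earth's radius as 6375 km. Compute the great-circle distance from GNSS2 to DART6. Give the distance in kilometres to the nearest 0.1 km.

GNSS2: φ = +70.13850°, λ = -129.57067°
DART6: φ = +73.39533°, λ = -137.08117°
Δφ = 3.2568°,  Δλ = -7.5105°
a = sin²(Δφ/2) + cos φ₁ cos φ₂ sin²(Δλ/2) = 0.001224
c = 2·arcsin(√a) = 0.069986 rad = 4.0099°
d = R·c = 6375 × 0.069986 = 446.2 km

446.2 km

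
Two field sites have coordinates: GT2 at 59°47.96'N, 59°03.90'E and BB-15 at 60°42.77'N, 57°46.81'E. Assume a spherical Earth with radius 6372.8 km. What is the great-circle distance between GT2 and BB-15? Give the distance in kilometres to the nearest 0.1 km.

123.9 km

GT2: φ = +59.79933°, λ = +59.06500°
BB-15: φ = +60.71283°, λ = +57.78017°
Δφ = 0.9135°,  Δλ = -1.2848°
a = sin²(Δφ/2) + cos φ₁ cos φ₂ sin²(Δλ/2) = 0.000094
c = 2·arcsin(√a) = 0.019441 rad = 1.1139°
d = R·c = 6372.8 × 0.019441 = 123.9 km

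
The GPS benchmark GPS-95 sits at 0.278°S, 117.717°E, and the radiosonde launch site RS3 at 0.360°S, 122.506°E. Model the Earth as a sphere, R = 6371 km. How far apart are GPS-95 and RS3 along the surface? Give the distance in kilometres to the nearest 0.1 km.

Δφ = -0.0820°,  Δλ = 4.7890°
a = sin²(Δφ/2) + cos φ₁ cos φ₂ sin²(Δλ/2) = 0.001746
c = 2·arcsin(√a) = 0.083595 rad = 4.7896°
d = R·c = 6371 × 0.083595 = 532.6 km

532.6 km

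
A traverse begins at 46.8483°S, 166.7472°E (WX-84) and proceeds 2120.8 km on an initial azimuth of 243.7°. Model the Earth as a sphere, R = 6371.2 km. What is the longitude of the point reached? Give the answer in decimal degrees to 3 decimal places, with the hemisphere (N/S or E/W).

138.303°E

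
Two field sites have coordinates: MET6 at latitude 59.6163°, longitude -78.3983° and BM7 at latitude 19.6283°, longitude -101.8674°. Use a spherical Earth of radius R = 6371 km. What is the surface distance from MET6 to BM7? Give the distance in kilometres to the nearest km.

4824 km

Δφ = -39.9880°,  Δλ = -23.4691°
a = sin²(Δφ/2) + cos φ₁ cos φ₂ sin²(Δλ/2) = 0.136615
c = 2·arcsin(√a) = 0.757190 rad = 43.3838°
d = R·c = 6371 × 0.757190 = 4824.1 km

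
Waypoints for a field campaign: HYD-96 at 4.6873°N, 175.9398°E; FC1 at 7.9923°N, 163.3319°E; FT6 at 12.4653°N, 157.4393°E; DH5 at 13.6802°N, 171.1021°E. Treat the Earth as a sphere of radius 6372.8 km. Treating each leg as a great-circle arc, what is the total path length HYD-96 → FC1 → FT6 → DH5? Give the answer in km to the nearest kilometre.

3742 km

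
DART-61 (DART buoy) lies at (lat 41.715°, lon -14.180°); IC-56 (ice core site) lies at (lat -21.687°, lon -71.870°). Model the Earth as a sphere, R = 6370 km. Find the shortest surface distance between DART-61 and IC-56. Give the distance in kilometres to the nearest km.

9209 km

Δφ = -63.4020°,  Δλ = -57.6900°
a = sin²(Δφ/2) + cos φ₁ cos φ₂ sin²(Δλ/2) = 0.437578
c = 2·arcsin(√a) = 1.445625 rad = 82.8282°
d = R·c = 6370 × 1.445625 = 9208.6 km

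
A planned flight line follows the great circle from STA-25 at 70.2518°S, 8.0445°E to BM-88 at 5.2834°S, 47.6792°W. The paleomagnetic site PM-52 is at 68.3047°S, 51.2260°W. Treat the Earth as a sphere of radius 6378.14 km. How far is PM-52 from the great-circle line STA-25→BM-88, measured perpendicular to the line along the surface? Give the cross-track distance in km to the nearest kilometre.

δ₁₃ = central angle STA-25→PM-52 = 0.352996 rad  (haversine)
θ₁₃ = bearing STA-25→PM-52 = 246.804°,  θ₁₂ = bearing STA-25→BM-88 = 301.117°
dₓₜ = R·arcsin(sin δ₁₃ · sin(θ₁₃ − θ₁₂)) = 6378.14·arcsin(0.34571·sin(-54.313°)) = -1815.335 km
|dₓₜ| = 1815.335 km

1815 km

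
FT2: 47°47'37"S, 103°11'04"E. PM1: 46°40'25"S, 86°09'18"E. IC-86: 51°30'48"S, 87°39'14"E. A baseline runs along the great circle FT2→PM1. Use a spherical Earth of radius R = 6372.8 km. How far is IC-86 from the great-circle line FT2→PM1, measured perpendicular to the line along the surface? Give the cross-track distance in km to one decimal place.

506.7 km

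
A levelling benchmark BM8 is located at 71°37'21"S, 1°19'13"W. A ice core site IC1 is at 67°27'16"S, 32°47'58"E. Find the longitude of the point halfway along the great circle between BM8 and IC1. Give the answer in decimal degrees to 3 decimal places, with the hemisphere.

17.454°E

BM8: φ = -71.62250°, λ = -1.32028°
IC1: φ = -67.45444°, λ = +32.79944°
Bx = cos φ₂ cos Δλ = 0.317419,  By = cos φ₂ sin Δλ = 0.215068
φₘ = atan2(sin φ₁ + sin φ₂, √((cos φ₁ + Bx)² + By²)) = -70.36047°
λₘ = λ₁ + atan2(By, cos φ₁ + Bx) = 17.45384°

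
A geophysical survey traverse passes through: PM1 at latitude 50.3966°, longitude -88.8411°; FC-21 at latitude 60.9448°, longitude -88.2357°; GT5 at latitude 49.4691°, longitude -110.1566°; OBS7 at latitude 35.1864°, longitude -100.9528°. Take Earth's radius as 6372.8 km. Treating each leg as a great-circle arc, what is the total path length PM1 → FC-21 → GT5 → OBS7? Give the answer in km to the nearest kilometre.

4802 km

PM1→FC-21: c = 0.184195 rad, d = 1173.84 km
FC-21→GT5: c = 0.293660 rad, d = 1871.43 km
GT5→OBS7: c = 0.275635 rad, d = 1756.57 km
Total = 1173.84 + 1871.43 + 1756.57 = 4801.84 km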